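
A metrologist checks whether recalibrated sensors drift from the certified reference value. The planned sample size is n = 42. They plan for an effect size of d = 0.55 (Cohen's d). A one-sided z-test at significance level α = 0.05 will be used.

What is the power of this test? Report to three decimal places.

Noncentrality parameter: δ = d·√n = 0.55 × √42 = 3.5644
One-sided α = 0.05 → critical value z_{0.05} = 1.645.
Power = Φ(δ − 1.645) = Φ(1.920) = 0.9725.

Power ≈ 0.973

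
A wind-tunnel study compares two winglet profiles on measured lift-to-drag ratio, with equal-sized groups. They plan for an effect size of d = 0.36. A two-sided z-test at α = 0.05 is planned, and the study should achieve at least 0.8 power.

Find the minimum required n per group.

n = 122 per group

For power 0.8 need Φ(δ − z_{0.025}) = 0.8, so δ = z_{0.025} + z_{0.20} = 1.960 + 0.842 = 2.802.
(Ignoring the negligible lower-tail rejection probability gives the usual closed-form inversion.)
δ = d·√(n/2) ⇒ n = 2(δ/d)² = 2 × (2.802 / 0.36)² = 121.12.
Rounding up, n = 122 per group.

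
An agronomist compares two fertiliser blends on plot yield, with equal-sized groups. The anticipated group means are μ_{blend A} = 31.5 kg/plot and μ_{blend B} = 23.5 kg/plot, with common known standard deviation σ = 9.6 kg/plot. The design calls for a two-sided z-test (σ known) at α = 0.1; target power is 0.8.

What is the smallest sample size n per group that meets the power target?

Standardized effect: d = |μ_{blend A} − μ_{blend B}| / σ = |31.5 − 23.5| / 9.6 = 0.8333
Set Φ(δ − 1.645) = 0.8; then δ − 1.645 = Φ⁻¹(0.8) = 0.842, giving δ = 2.486.
(For δ > 0 the lower-tail rejection region contributes negligibly to power, so the one-term inversion is standard.)
δ = d·√(n/2) ⇒ n = 2(δ/d)² = 2 × (2.486 / 0.8333)² = 17.81.
Round up to the next whole unit.

n = 18 per group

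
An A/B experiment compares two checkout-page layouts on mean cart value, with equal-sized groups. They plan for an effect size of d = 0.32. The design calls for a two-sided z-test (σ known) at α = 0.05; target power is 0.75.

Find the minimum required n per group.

For power 0.75 need Φ(δ − z_{0.025}) = 0.75, so δ = z_{0.025} + z_{0.25} = 1.960 + 0.674 = 2.634.
(For δ > 0 the lower-tail rejection region contributes negligibly to power, so the one-term inversion is standard.)
δ = d·√(n/2) ⇒ n = 2(δ/d)² = 2 × (2.634 / 0.32)² = 135.55.
Rounding up, n = 136 per group.

n = 136 per group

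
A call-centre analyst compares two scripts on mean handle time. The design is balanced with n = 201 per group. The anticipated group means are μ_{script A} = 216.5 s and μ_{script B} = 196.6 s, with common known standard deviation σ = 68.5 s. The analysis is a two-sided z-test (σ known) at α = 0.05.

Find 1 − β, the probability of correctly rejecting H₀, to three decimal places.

Standardized effect: d = |μ_{script A} − μ_{script B}| / σ = |216.5 − 196.6| / 68.5 = 0.2905
Noncentrality parameter: δ = d·√(n/2) = 0.2905 × √(201/2) = 2.9124
Two-sided α = 0.05 → critical value z_{0.025} = 1.960.
Power = Φ(δ − 1.960) + Φ(−δ − 1.960) = Φ(0.952) + Φ(-4.872) = 0.8296 + 0.0000 = 0.8296.

Power ≈ 0.830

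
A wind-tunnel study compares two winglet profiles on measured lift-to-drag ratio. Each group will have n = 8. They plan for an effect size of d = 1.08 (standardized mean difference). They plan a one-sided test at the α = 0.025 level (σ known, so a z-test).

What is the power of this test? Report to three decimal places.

Noncentrality parameter: δ = d·√(n/2) = 1.08 × √(8/2) = 2.1600
One-sided α = 0.025 → critical value z_{0.025} = 1.960.
Power = Φ(δ − 1.960) = Φ(0.200) = 0.5793.

Power ≈ 0.579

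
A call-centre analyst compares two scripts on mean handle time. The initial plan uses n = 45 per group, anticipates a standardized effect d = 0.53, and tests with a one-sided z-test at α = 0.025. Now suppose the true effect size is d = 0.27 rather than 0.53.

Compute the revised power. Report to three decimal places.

Power ≈ 0.248

With d = 0.27: δ = d·√(n/2) = 0.27 × √(45/2) = 1.2807. Critical value z_{0.025} = 1.960.
Revised power = P(Z > 1.960 − δ) = Φ(-0.679) = 0.2485.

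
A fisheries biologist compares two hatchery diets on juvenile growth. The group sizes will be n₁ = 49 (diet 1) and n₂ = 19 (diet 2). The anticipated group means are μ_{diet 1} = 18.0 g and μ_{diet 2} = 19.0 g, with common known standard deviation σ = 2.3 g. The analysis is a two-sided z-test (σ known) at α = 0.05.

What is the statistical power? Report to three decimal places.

Power ≈ 0.363

Standardized effect: d = |μ_{diet 1} − μ_{diet 2}| / σ = |18.0 − 19.0| / 2.3 = 0.4348
Noncentrality parameter: δ = d / √(1/n₁ + 1/n₂) = 0.4348 / √(1/49 + 1/19) = 1.6088
Two-sided α = 0.05 → critical value z_{0.025} = 1.960.
Power = Φ(δ − 1.960) + Φ(−δ − 1.960) = Φ(-0.351) + Φ(-3.569) = 0.3627 + 0.0002 = 0.3629.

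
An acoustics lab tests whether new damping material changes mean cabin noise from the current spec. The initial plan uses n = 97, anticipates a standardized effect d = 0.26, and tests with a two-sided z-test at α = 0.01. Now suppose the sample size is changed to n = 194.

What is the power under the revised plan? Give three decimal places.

With n = 194: δ = d·√n = 0.26 × √194 = 3.6214. Critical value z_{0.005} = 2.576.
Revised power = Φ(δ − 2.576) + Φ(−δ − 2.576) = Φ(1.046) + Φ(-6.197) = 0.8521 + 0.0000 = 0.8521.

Power ≈ 0.852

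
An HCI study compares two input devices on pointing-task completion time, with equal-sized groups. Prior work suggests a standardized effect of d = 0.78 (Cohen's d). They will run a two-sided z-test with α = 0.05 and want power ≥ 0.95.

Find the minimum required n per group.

n = 43 per group

Set Φ(δ − 1.960) = 0.95; then δ − 1.960 = Φ⁻¹(0.95) = 1.645, giving δ = 3.605.
(The Φ(−δ − z_{α/2}) term is vanishingly small for δ > 0 and is dropped in the standard sample-size formula.)
δ = d·√(n/2) ⇒ n = 2(δ/d)² = 2 × (3.605 / 0.78)² = 42.72.
Round up to the next whole unit.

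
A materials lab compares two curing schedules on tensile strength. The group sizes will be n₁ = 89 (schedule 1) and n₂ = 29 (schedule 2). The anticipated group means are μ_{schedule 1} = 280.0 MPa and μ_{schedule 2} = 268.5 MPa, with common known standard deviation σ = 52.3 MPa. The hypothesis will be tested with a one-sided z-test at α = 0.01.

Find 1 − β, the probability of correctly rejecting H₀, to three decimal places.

Standardized effect: d = |μ_{schedule 1} − μ_{schedule 2}| / σ = |280.0 − 268.5| / 52.3 = 0.2199
Noncentrality parameter: δ = d / √(1/n₁ + 1/n₂) = 0.2199 / √(1/89 + 1/29) = 1.0284
One-sided α = 0.01 → critical value z_{0.01} = 2.326.
Power = Φ(δ − 2.326) = Φ(-1.298) = 0.0971.

Power ≈ 0.097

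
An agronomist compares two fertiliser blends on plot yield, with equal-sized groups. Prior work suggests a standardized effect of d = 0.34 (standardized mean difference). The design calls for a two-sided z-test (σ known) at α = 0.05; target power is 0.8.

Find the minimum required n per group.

For power 0.8 need Φ(δ − z_{0.025}) = 0.8, so δ = z_{0.025} + z_{0.20} = 1.960 + 0.842 = 2.802.
(The Φ(−δ − z_{α/2}) term is vanishingly small for δ > 0 and is dropped in the standard sample-size formula.)
δ = d·√(n/2) ⇒ n = 2(δ/d)² = 2 × (2.802 / 0.34)² = 135.79.
Rounding up, n = 136 per group.

n = 136 per group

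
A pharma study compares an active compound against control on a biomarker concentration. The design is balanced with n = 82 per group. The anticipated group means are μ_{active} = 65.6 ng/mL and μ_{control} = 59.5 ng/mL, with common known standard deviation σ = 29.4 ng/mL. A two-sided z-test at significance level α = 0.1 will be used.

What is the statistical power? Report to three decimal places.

Power ≈ 0.377

Standardized effect: d = |μ_{active} − μ_{control}| / σ = |65.6 − 59.5| / 29.4 = 0.2075
Noncentrality parameter: δ = d·√(n/2) = 0.2075 × √(82/2) = 1.3285
Critical value for a two-sided test at α = 0.1: z_{α/2} = 1.645.
Power = Φ(δ − 1.645) + Φ(−δ − 1.645) = Φ(-0.316) + Φ(-2.973) = 0.3759 + 0.0015 = 0.3774.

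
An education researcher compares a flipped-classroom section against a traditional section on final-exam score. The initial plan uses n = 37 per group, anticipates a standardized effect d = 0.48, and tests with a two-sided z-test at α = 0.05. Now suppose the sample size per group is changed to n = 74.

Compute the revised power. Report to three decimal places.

Power ≈ 0.831

With n = 74 per group: δ = d·√(n/2) = 0.48 × √(74/2) = 2.9197. Critical value z_{0.025} = 1.960.
Revised power = Φ(δ − 1.960) + Φ(−δ − 1.960) = Φ(0.960) + Φ(-4.880) = 0.8314 + 0.0000 = 0.8314.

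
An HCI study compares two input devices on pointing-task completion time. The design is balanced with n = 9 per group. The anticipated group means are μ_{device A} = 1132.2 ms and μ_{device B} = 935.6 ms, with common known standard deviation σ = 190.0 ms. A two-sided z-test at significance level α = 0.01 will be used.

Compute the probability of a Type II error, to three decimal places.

β ≈ 0.648

Standardized effect: d = |μ_{device A} − μ_{device B}| / σ = |1132.2 − 935.6| / 190.0 = 1.0347
Noncentrality parameter: δ = d·√(n/2) = 1.0347 × √(9/2) = 2.1950
Two-sided α = 0.01 → critical value z_{0.005} = 2.576.
Power = Φ(δ − 2.576) + Φ(−δ − 2.576) = Φ(-0.381) + Φ(-4.771) = 0.3517 + 0.0000 = 0.3517.
Type II error: β = 1 − power = 1 − 0.3517 = 0.6483.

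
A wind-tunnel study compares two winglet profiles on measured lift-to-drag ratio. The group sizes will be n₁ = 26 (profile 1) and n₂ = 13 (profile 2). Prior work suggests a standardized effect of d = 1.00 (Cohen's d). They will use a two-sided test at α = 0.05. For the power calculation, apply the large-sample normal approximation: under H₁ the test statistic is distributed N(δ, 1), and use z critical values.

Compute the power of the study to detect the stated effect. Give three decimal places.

Power ≈ 0.837

Noncentrality parameter: δ = d / √(1/n₁ + 1/n₂) = 1.00 / √(1/26 + 1/13) = 2.9439
Two-sided α = 0.05 → critical value z_{0.025} = 1.960.
Power = Φ(δ − 1.960) + Φ(−δ − 1.960) = Φ(0.984) + Φ(-4.904) = 0.8374 + 0.0000 = 0.8374.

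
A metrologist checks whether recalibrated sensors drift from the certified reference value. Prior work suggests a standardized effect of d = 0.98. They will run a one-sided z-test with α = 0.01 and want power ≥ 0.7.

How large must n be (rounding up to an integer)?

n = 9

For power 0.7 need Φ(δ − z_{0.01}) = 0.7, so δ = z_{0.01} + z_{0.30} = 2.326 + 0.524 = 2.851.
δ = d·√n ⇒ n = (δ/d)² = (2.851 / 0.98)² = 8.46.
Rounding up, n = 9.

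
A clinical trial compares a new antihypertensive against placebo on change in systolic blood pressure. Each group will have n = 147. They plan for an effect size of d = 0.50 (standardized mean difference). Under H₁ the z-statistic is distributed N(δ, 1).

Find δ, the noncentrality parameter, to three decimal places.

δ = d·√(n/2) = 0.50 × √(147/2) = 4.2866

δ ≈ 4.287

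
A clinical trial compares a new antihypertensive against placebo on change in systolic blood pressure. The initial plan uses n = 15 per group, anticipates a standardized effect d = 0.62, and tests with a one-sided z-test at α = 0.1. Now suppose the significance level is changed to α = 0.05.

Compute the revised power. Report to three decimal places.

Power ≈ 0.521

δ = d·√(n/2) = 0.62 × √(15/2) = 1.6979 (unchanged). New critical value: z_{0.05} = 1.645.
Revised power = P(Z > 1.645 − δ) = Φ(0.053) = 0.5212.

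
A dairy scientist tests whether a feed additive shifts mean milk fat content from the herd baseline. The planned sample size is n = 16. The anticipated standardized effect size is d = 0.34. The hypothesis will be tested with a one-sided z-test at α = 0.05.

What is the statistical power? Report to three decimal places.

Noncentrality parameter: δ = d·√n = 0.34 × √16 = 1.3600
Critical value for a one-sided test at α = 0.05: z_α = 1.645.
Power = Φ(δ − 1.645) = Φ(-0.285) = 0.3879.

Power ≈ 0.388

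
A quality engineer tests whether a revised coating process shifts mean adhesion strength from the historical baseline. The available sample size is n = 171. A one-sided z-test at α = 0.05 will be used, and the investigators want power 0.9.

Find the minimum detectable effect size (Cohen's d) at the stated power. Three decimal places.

Need Φ(δ − 1.645) = 0.9, so δ = 1.645 + 1.282 = 2.926.
δ = d·√n ⇒ d = δ/√n = 2.926/√171 = 0.2238.

d ≈ 0.224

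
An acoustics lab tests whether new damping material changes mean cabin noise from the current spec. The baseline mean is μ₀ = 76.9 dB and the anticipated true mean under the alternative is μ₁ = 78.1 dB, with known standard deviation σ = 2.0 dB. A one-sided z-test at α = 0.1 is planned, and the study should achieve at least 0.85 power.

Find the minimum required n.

n = 15

Standardized effect: d = |μ₁ − μ₀| / σ = |78.1 − 76.9| / 2.0 = 0.6000
Set Φ(δ − 1.282) = 0.85; then δ − 1.282 = Φ⁻¹(0.85) = 1.036, giving δ = 2.318.
δ = d·√n ⇒ n = (δ/d)² = (2.318 / 0.6000)² = 14.93.
Round up to the next whole unit.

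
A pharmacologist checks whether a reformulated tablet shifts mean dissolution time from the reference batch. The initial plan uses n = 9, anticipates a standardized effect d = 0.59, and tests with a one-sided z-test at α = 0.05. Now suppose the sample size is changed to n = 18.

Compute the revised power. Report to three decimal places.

With n = 18: δ = d·√n = 0.59 × √18 = 2.5032. Critical value z_{0.05} = 1.645.
Revised power = Φ(δ − 1.645) = Φ(0.858) = 0.8046.

Power ≈ 0.805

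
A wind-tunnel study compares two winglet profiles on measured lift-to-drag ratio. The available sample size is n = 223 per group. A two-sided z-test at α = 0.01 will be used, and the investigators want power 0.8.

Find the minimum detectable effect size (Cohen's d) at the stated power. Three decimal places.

d ≈ 0.324

Need Φ(δ − 2.576) = 0.8, so δ = 2.576 + 0.842 = 3.417.
(Lower-tail contribution to power is negligible for δ > 0.)
δ = d·√(n/2) ⇒ d = δ/√(n/2) = 3.417/√(223/2) = 0.3236.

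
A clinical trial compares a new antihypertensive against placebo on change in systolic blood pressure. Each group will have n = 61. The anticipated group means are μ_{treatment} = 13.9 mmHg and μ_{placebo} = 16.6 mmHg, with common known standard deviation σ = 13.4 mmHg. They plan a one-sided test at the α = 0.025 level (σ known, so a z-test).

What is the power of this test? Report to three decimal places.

Power ≈ 0.198

Standardized effect: d = |μ_{treatment} − μ_{placebo}| / σ = |13.9 − 16.6| / 13.4 = 0.2015
Noncentrality parameter: δ = d·√(n/2) = 0.2015 × √(61/2) = 1.1128
Critical value for a one-sided test at α = 0.025: z_α = 1.960.
Power = Φ(δ − 1.960) = Φ(-0.847) = 0.1984.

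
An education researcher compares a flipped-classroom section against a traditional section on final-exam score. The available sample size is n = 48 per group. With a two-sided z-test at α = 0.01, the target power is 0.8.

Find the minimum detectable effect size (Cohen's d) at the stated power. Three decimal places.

d ≈ 0.698

Need Φ(δ − 2.576) = 0.8, so δ = 2.576 + 0.842 = 3.417.
(Lower-tail contribution to power is negligible for δ > 0.)
δ = d·√(n/2) ⇒ d = δ/√(n/2) = 3.417/√(48/2) = 0.6976.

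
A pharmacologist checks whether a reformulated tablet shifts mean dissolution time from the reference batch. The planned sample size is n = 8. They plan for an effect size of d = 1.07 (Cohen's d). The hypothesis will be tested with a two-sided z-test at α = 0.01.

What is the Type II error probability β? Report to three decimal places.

β ≈ 0.326

Noncentrality parameter: λ = d·√n = 1.07 × √8 = 3.0264
Critical value for a two-sided test at α = 0.01: z_{α/2} = 2.576.
Power = Φ(λ − 2.576) + Φ(−λ − 2.576) = Φ(0.451) + Φ(-5.602) = 0.6739 + 0.0000 = 0.6739.
Type II error: β = 1 − power = 1 − 0.6739 = 0.3261.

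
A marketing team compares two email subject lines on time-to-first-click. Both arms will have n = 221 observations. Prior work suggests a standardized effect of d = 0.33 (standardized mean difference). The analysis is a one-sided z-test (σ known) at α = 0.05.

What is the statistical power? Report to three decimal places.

Noncentrality parameter: δ = d·√(n/2) = 0.33 × √(221/2) = 3.4689
Critical value for a one-sided test at α = 0.05: z_α = 1.645.
Power = P(Z > 1.645 − δ) = Φ(1.824) = 0.9659.

Power ≈ 0.966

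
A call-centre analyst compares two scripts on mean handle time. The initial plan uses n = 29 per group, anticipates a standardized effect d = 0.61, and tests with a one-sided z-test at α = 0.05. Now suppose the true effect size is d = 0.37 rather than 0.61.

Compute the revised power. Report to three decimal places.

With d = 0.37: δ = d·√(n/2) = 0.37 × √(29/2) = 1.4089. Critical value z_{0.05} = 1.645.
Revised power = P(Z > 1.645 − δ) = Φ(-0.236) = 0.4067.

Power ≈ 0.407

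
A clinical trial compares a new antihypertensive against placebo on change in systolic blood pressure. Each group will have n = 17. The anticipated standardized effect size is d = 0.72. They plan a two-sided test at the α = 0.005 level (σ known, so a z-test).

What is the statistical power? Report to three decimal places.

Noncentrality parameter: δ = d·√(n/2) = 0.72 × √(17/2) = 2.0991
Two-sided α = 0.005 → critical value z_{0.0025} = 2.807.
Power = Φ(δ − 2.807) + Φ(−δ − 2.807) = Φ(-0.708) + Φ(-4.906) = 0.2395 + 0.0000 = 0.2395.

Power ≈ 0.240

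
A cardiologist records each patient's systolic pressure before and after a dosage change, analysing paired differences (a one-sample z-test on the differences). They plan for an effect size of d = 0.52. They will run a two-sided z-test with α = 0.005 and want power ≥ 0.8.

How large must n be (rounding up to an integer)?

For power 0.8 need Φ(δ − z_{0.0025}) = 0.8, so δ = z_{0.0025} + z_{0.20} = 2.807 + 0.842 = 3.649.
(The Φ(−δ − z_{α/2}) term is vanishingly small for δ > 0 and is dropped in the standard sample-size formula.)
δ = d·√n ⇒ n = (δ/d)² = (3.649 / 0.52)² = 49.23.
Rounding up, n = 50.

n = 50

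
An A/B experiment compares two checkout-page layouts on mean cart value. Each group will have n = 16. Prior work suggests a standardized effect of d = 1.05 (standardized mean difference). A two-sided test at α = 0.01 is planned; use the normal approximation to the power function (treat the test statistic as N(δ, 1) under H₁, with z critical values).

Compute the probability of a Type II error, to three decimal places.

Noncentrality parameter: δ = d·√(n/2) = 1.05 × √(16/2) = 2.9698
Two-sided α = 0.01 → critical value z_{0.005} = 2.576.
Power = Φ(δ − 2.576) + Φ(−δ − 2.576) = Φ(0.394) + Φ(-5.546) = 0.6532 + 0.0000 = 0.6532.
Type II error: β = 1 − power = 1 − 0.6532 = 0.3468.

β ≈ 0.347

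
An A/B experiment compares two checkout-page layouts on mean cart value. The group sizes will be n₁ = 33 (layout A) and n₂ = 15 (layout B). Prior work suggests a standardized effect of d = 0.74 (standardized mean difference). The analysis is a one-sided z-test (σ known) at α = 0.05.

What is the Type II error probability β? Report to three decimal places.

β ≈ 0.232

Noncentrality parameter: λ = d / √(1/n₁ + 1/n₂) = 0.74 / √(1/33 + 1/15) = 2.3764
Critical value for a one-sided test at α = 0.05: z_α = 1.645.
Power = Φ(λ − 1.645) = Φ(0.732) = 0.7678.
Type II error: β = 1 − power = 1 − 0.7678 = 0.2322.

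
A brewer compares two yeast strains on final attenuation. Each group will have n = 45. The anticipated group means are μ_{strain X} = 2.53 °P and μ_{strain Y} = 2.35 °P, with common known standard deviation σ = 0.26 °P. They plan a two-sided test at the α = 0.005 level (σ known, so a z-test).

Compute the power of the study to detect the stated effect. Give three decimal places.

Standardized effect: d = |μ_{strain X} − μ_{strain Y}| / σ = |2.53 − 2.35| / 0.26 = 0.6923
Noncentrality parameter: δ = d·√(n/2) = 0.6923 × √(45/2) = 3.2839
Two-sided α = 0.005 → critical value z_{0.0025} = 2.807.
Power = Φ(δ − 2.807) + Φ(−δ − 2.807) = Φ(0.477) + Φ(-6.091) = 0.6833 + 0.0000 = 0.6833.

Power ≈ 0.683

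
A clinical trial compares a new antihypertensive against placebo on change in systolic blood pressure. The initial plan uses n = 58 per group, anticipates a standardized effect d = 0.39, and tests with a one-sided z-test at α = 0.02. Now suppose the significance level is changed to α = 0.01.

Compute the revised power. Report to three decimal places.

δ = d·√(n/2) = 0.39 × √(58/2) = 2.1002 (unchanged). New critical value: z_{0.01} = 2.326.
Revised power = Φ(δ − 2.326) = Φ(-0.226) = 0.4105.

Power ≈ 0.411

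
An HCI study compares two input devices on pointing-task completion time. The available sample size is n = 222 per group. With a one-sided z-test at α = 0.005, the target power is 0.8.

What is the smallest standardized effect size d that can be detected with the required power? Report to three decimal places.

d ≈ 0.324

Need Φ(δ − 2.576) = 0.8, so δ = 2.576 + 0.842 = 3.417.
δ = d·√(n/2) ⇒ d = δ/√(n/2) = 3.417/√(222/2) = 0.3244.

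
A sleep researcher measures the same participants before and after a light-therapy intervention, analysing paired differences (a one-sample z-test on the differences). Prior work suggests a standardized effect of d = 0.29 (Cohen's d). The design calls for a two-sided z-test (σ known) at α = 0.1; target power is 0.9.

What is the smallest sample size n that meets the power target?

Set Φ(δ − 1.645) = 0.9; then δ − 1.645 = Φ⁻¹(0.9) = 1.282, giving δ = 2.926.
(For δ > 0 the lower-tail rejection region contributes negligibly to power, so the one-term inversion is standard.)
δ = d·√n ⇒ n = (δ/d)² = (2.926 / 0.29)² = 101.83.
Rounding up, n = 102.

n = 102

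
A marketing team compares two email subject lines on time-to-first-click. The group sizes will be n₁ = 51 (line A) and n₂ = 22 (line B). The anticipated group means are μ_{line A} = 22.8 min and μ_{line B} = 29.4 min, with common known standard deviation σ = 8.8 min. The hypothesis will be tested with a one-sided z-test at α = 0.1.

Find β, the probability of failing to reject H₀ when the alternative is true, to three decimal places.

Standardized effect: d = |μ_{line A} − μ_{line B}| / σ = |22.8 − 29.4| / 8.8 = 0.7500
Noncentrality parameter: δ = d / √(1/n₁ + 1/n₂) = 0.7500 / √(1/51 + 1/22) = 2.9403
One-sided α = 0.1 → critical value z_{0.1} = 1.282.
Power = P(Z > 1.282 − δ) = Φ(1.659) = 0.9514.
Type II error: β = 1 − power = 1 − 0.9514 = 0.0486.

β ≈ 0.049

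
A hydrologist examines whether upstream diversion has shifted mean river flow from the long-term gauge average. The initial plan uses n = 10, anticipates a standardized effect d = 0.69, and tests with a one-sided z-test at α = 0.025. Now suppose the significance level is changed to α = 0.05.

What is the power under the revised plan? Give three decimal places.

Power ≈ 0.704

δ = d·√n = 0.69 × √10 = 2.1820 (unchanged). New critical value: z_{0.05} = 1.645.
Revised power = Φ(δ − 1.645) = Φ(0.537) = 0.7044.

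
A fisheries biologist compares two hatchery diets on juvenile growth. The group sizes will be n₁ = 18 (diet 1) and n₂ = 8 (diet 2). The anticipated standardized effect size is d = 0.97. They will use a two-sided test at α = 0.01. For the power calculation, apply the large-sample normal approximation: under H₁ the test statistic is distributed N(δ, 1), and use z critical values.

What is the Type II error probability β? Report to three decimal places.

Noncentrality parameter: δ = d / √(1/n₁ + 1/n₂) = 0.97 / √(1/18 + 1/8) = 2.2828
Two-sided α = 0.01 → critical value z_{0.005} = 2.576.
Power = Φ(δ − 2.576) + Φ(−δ − 2.576) = Φ(-0.293) + Φ(-4.859) = 0.3847 + 0.0000 = 0.3847.
Type II error: β = 1 − power = 1 − 0.3847 = 0.6153.

β ≈ 0.615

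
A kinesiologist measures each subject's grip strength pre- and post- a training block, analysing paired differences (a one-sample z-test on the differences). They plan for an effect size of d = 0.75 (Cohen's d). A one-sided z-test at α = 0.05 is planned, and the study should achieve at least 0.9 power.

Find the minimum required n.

n = 16

For power 0.9 need Φ(δ − z_{0.05}) = 0.9, so δ = z_{0.05} + z_{0.10} = 1.645 + 1.282 = 2.926.
δ = d·√n ⇒ n = (δ/d)² = (2.926 / 0.75)² = 15.22.
Rounding up, n = 16.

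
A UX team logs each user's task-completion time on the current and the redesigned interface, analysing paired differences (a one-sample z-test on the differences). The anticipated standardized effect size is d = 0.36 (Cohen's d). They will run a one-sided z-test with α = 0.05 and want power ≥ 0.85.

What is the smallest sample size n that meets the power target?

n = 56

For power 0.85 need Φ(δ − z_{0.05}) = 0.85, so δ = z_{0.05} + z_{0.15} = 1.645 + 1.036 = 2.681.
δ = d·√n ⇒ n = (δ/d)² = (2.681 / 0.36)² = 55.47.
Round up to the next whole unit.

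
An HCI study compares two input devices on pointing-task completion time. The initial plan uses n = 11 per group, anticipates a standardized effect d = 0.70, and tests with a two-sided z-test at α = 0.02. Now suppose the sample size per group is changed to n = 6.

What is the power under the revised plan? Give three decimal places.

With n = 6 per group: δ = d·√(n/2) = 0.70 × √(6/2) = 1.2124. Critical value z_{0.01} = 2.326.
Revised power = Φ(δ − 2.326) + Φ(−δ − 2.326) = Φ(-1.114) + Φ(-3.539) = 0.1327 + 0.0002 = 0.1329.

Power ≈ 0.133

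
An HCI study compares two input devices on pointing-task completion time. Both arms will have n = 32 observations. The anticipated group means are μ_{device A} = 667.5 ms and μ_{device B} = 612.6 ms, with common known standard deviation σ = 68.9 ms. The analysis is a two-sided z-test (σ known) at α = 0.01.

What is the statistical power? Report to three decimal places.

Power ≈ 0.730

Standardized effect: d = |μ_{device A} − μ_{device B}| / σ = |667.5 − 612.6| / 68.9 = 0.7968
Noncentrality parameter: δ = d·√(n/2) = 0.7968 × √(32/2) = 3.1872
Two-sided α = 0.01 → critical value z_{0.005} = 2.576.
Power = Φ(δ − 2.576) + Φ(−δ − 2.576) = Φ(0.611) + Φ(-5.763) = 0.7295 + 0.0000 = 0.7295.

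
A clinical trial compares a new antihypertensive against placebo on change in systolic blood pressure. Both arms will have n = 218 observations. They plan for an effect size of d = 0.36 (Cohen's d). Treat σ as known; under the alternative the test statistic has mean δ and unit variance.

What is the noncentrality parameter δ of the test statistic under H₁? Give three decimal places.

δ = d·√(n/2) = 0.36 × √(218/2) = 3.7585

δ ≈ 3.759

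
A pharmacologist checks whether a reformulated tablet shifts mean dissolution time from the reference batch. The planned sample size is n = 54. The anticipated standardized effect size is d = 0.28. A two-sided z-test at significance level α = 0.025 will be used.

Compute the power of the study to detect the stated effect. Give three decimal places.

Noncentrality parameter: λ = d·√n = 0.28 × √54 = 2.0576
Two-sided α = 0.025 → critical value z_{0.0125} = 2.241.
Power = Φ(λ − 2.241) + Φ(−λ − 2.241) = Φ(-0.184) + Φ(-4.299) = 0.4271 + 0.0000 = 0.4271.

Power ≈ 0.427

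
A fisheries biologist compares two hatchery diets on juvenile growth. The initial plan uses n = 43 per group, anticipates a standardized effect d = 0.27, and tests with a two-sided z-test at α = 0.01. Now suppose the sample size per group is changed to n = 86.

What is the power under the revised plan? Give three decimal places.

Power ≈ 0.210

With n = 86 per group: δ = d·√(n/2) = 0.27 × √(86/2) = 1.7705. Critical value z_{0.005} = 2.576.
Revised power = Φ(δ − 2.576) + Φ(−δ − 2.576) = Φ(-0.805) + Φ(-4.346) = 0.2103 + 0.0000 = 0.2103.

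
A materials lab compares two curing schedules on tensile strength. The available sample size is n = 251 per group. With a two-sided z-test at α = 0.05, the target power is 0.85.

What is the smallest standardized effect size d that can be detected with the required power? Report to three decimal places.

Required noncentrality: δ = z_{0.025} + z_{0.15} = 1.960 + 1.036 = 2.996.
(The second rejection-region term Φ(−δ − z_{α/2}) is negligible and dropped.)
δ = d·√(n/2) ⇒ d = δ/√(n/2) = 2.996/√(251/2) = 0.2675.

d ≈ 0.267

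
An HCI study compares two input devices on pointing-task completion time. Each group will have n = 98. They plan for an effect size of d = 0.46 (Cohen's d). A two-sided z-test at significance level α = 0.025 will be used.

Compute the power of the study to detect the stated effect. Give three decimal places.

Power ≈ 0.836

Noncentrality parameter: δ = d·√(n/2) = 0.46 × √(98/2) = 3.2200
Critical value for a two-sided test at α = 0.025: z_{α/2} = 2.241.
Power = Φ(δ − 2.241) + Φ(−δ − 2.241) = Φ(0.979) + Φ(-5.461) = 0.8361 + 0.0000 = 0.8361.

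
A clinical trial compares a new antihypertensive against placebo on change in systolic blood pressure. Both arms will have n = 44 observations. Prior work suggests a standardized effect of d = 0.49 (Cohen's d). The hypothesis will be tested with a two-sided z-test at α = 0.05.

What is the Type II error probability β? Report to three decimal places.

Noncentrality parameter: δ = d·√(n/2) = 0.49 × √(44/2) = 2.2983
Critical value for a two-sided test at α = 0.05: z_{α/2} = 1.960.
Power = Φ(δ − 1.960) + Φ(−δ − 1.960) = Φ(0.338) + Φ(-4.258) = 0.6324 + 0.0000 = 0.6325.
Type II error: β = 1 − power = 1 − 0.6325 = 0.3675.

β ≈ 0.368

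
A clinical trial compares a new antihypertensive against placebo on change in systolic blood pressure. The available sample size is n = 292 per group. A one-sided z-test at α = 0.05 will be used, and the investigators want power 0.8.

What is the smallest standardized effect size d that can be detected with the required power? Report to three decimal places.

d ≈ 0.206

Need Φ(δ − 1.645) = 0.8, so δ = 1.645 + 0.842 = 2.486.
δ = d·√(n/2) ⇒ d = δ/√(n/2) = 2.486/√(292/2) = 0.2058.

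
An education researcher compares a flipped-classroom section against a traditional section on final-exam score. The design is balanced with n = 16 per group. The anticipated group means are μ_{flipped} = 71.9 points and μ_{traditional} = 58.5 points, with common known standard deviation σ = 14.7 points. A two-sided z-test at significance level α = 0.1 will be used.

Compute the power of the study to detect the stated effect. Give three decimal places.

Standardized effect: d = |μ_{flipped} − μ_{traditional}| / σ = |71.9 − 58.5| / 14.7 = 0.9116
Noncentrality parameter: δ = d·√(n/2) = 0.9116 × √(16/2) = 2.5783
Two-sided α = 0.1 → critical value z_{0.05} = 1.645.
Power = Φ(δ − 1.645) + Φ(−δ − 1.645) = Φ(0.933) + Φ(-4.223) = 0.8247 + 0.0000 = 0.8247.

Power ≈ 0.825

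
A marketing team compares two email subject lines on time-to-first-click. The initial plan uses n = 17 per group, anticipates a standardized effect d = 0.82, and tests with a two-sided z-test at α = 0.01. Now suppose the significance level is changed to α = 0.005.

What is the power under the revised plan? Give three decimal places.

δ = d·√(n/2) = 0.82 × √(17/2) = 2.3907 (unchanged). New critical value: z_{0.0025} = 2.807.
Revised power = Φ(δ − 2.807) + Φ(−δ − 2.807) = Φ(-0.416) + Φ(-5.198) = 0.3386 + 0.0000 = 0.3386.

Power ≈ 0.339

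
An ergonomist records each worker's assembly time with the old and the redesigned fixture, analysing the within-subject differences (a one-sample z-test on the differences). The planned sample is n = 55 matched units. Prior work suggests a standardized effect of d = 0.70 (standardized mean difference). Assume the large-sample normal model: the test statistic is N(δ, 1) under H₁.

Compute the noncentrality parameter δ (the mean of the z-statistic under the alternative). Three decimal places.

δ ≈ 5.191

δ = d·√n = 0.70 × √55 = 5.1913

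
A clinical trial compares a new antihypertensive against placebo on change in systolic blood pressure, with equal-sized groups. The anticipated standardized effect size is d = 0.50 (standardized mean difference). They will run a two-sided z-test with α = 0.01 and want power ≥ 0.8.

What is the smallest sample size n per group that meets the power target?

For power 0.8 need Φ(δ − z_{0.005}) = 0.8, so δ = z_{0.005} + z_{0.20} = 2.576 + 0.842 = 3.417.
(The Φ(−δ − z_{α/2}) term is vanishingly small for δ > 0 and is dropped in the standard sample-size formula.)
δ = d·√(n/2) ⇒ n = 2(δ/d)² = 2 × (3.417 / 0.50)² = 93.43.
Rounding up, n = 94 per group.

n = 94 per group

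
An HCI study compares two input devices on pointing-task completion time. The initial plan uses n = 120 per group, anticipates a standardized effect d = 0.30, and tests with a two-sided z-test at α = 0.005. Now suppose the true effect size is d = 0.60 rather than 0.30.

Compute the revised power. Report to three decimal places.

With d = 0.60: δ = d·√(n/2) = 0.60 × √(120/2) = 4.6476. Critical value z_{0.0025} = 2.807.
Revised power = Φ(δ − 2.807) + Φ(−δ − 2.807) = Φ(1.841) + Φ(-7.455) = 0.9672 + 0.0000 = 0.9672.

Power ≈ 0.967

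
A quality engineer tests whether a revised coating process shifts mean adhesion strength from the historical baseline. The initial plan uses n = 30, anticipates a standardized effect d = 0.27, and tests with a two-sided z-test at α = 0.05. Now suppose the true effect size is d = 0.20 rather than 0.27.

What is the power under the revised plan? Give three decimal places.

Power ≈ 0.195

With d = 0.20: δ = d·√n = 0.20 × √30 = 1.0954. Critical value z_{0.025} = 1.960.
Revised power = Φ(δ − 1.960) + Φ(−δ − 1.960) = Φ(-0.865) + Φ(-3.055) = 0.1937 + 0.0011 = 0.1948.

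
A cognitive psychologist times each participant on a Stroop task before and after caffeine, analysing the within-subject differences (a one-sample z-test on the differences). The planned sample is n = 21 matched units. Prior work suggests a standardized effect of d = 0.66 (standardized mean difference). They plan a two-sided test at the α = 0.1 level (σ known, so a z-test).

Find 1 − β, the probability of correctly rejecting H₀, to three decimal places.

Power ≈ 0.916

Noncentrality parameter: δ = d·√n = 0.66 × √21 = 3.0245
Critical value for a two-sided test at α = 0.1: z_{α/2} = 1.645.
Power = Φ(δ − 1.645) + Φ(−δ − 1.645) = Φ(1.380) + Φ(-4.669) = 0.9162 + 0.0000 = 0.9162.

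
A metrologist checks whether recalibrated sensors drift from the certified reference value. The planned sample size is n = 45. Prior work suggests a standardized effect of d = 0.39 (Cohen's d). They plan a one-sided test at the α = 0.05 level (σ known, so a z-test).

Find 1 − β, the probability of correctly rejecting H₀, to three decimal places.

Noncentrality parameter: λ = d·√n = 0.39 × √45 = 2.6162
Critical value for a one-sided test at α = 0.05: z_α = 1.645.
Power = Φ(λ − 1.645) = Φ(0.971) = 0.8343.

Power ≈ 0.834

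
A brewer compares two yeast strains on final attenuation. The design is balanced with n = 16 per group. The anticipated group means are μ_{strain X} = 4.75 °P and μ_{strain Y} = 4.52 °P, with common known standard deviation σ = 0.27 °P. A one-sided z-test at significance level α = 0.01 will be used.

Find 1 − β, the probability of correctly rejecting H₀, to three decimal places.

Standardized effect: d = |μ_{strain X} − μ_{strain Y}| / σ = |4.75 − 4.52| / 0.27 = 0.8519
Noncentrality parameter: δ = d·√(n/2) = 0.8519 × √(16/2) = 2.4094
Critical value for a one-sided test at α = 0.01: z_α = 2.326.
Power = P(Z > 2.326 − δ) = Φ(0.083) = 0.5331.

Power ≈ 0.533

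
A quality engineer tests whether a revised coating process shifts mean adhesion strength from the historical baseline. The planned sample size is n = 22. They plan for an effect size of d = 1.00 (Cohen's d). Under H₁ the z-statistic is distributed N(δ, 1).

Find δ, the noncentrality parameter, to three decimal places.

The noncentrality parameter scales effect size by the design's sample-size factor: δ = d·√n = 1.00 × √22 = 4.6904

δ ≈ 4.690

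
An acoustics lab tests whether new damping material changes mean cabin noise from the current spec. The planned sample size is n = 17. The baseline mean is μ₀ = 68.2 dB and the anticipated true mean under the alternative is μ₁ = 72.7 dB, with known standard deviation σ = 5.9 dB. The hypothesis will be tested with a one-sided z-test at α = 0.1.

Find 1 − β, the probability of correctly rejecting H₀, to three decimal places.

Power ≈ 0.969

Standardized effect: d = |μ₁ − μ₀| / σ = |72.7 − 68.2| / 5.9 = 0.7627
Noncentrality parameter: δ = d·√n = 0.7627 × √17 = 3.1447
One-sided α = 0.1 → critical value z_{0.1} = 1.282.
Power = P(Z > 1.282 − δ) = Φ(1.863) = 0.9688.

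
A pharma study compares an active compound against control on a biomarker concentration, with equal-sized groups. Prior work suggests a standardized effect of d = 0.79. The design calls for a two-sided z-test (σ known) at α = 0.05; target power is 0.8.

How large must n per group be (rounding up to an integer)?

Set Φ(δ − 1.960) = 0.8; then δ − 1.960 = Φ⁻¹(0.8) = 0.842, giving δ = 2.802.
(The Φ(−δ − z_{α/2}) term is vanishingly small for δ > 0 and is dropped in the standard sample-size formula.)
δ = d·√(n/2) ⇒ n = 2(δ/d)² = 2 × (2.802 / 0.79)² = 25.15.
Rounding up, n = 26 per group.

n = 26 per group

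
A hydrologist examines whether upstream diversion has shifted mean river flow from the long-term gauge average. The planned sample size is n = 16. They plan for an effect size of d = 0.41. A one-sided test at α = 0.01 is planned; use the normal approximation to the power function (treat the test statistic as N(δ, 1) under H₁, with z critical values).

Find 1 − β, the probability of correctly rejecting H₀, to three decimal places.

Noncentrality parameter: λ = d·√n = 0.41 × √16 = 1.6400
One-sided α = 0.01 → critical value z_{0.01} = 2.326.
Power = Φ(λ − 2.326) = Φ(-0.686) = 0.2462.

Power ≈ 0.246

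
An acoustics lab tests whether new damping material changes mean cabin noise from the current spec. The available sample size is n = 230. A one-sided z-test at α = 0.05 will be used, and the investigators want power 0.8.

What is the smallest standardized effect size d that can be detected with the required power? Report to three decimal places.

d ≈ 0.164

Required noncentrality: δ = z_{0.05} + z_{0.20} = 1.645 + 0.842 = 2.486.
δ = d·√n ⇒ d = δ/√n = 2.486/√230 = 0.1640.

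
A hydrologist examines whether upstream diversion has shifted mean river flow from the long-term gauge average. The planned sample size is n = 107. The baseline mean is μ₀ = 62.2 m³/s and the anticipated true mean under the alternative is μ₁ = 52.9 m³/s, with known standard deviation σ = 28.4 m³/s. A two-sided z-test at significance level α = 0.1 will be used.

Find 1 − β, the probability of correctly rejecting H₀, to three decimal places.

Power ≈ 0.959

Standardized effect: d = |μ₁ − μ₀| / σ = |52.9 − 62.2| / 28.4 = 0.3275
Noncentrality parameter: δ = d·√n = 0.3275 × √107 = 3.3873
Critical value for a two-sided test at α = 0.1: z_{α/2} = 1.645.
Power = Φ(δ − 1.645) + Φ(−δ − 1.645) = Φ(1.742) + Φ(-5.032) = 0.9593 + 0.0000 = 0.9593.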